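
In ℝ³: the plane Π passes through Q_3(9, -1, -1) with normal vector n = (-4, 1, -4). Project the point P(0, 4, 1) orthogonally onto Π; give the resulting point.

(4, 3, 5)

Π: n·r = n·Q_3 gives -4x + y - 4z = -33.
Foot = P − λn with λ = (n·P − d)/|n|² = (0 − (-33))/33 = 1.
Foot = (0, 4, 1) − 1·(-4, 1, -4) = (4, 3, 5).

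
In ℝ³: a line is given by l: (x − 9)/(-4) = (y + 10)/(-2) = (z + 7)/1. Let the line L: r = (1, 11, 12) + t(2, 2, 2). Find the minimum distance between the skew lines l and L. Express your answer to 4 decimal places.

l has direction (-4, -2, 1) through (9, -10, -7).
Common perpendicular direction n = (-4, -2, 1) × (2, 2, 2) = (-6, 10, -4).
With w = (1, 11, 12) − (9, -10, -7) = (-8, 21, 19), w · n = 182.
Distance = |w · n| / |n| = |182| / √152 ≈ 14.7621.

14.7621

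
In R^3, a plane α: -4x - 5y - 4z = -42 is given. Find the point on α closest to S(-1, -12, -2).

Foot = S − λn with λ = (n·S − d)/|n|² = (72 − (-42))/57 = 2.
Foot = (-1, -12, -2) − 2·(-4, -5, -4) = (7, -2, 6).

(7, -2, 6)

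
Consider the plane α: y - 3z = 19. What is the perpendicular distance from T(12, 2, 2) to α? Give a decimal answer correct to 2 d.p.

7.27

n·T − d = (0)·(12) + (1)·(2) + (-3)·(2) − 19 = -23; |n| = √10.
Distance = |-23| / √10 = 23/√10 ≈ 7.27.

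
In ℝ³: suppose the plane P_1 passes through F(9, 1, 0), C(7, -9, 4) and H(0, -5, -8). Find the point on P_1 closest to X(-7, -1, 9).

(5, -7, 0)

FC = (-2, -10, 4), FH = (-9, -6, -8); a normal to P_1 is FC × FH = (104, -52, -78).
Using F: P_1 has equation 104x - 52y - 78z = 884.
Foot = X − λn with λ = (n·X − d)/|n|² = (-1378 − 884)/19604 = -3/26.
Foot = (-7, -1, 9) − (-3/26)·(104, -52, -78) = (5, -7, 0).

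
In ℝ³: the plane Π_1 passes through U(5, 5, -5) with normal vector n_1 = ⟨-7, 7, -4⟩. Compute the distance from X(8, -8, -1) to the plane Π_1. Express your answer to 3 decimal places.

11.988

Π_1: n_1·r = n_1·U gives -7x + 7y - 4z = 20.
n·X − d = (-7)·(8) + (7)·(-8) + (-4)·(-1) − 20 = -128; |n| = √114.
Distance = |-128| / √114 = 128/√114 ≈ 11.988.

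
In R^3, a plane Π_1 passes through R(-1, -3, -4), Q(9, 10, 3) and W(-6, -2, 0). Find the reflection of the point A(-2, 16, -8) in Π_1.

RQ = (10, 13, 7), RW = (-5, 1, 4); a normal to Π_1 is RQ × RW = (45, -75, 75).
Using R: Π_1 has equation 45x - 75y + 75z = -120.
λ = (n·A − d)/|n|² = (-1890 − (-120))/13275 = -2/15.
Reflection = A − 2λn = (-2, 16, -8) − (-4/15)·(45, -75, 75) = (10, -4, 12).

(10, -4, 12)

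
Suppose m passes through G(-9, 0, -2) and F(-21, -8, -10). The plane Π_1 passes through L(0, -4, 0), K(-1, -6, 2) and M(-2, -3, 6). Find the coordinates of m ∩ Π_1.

A direction vector for m is F − G = (-12, -8, -8).
LK = (-1, -2, 2), LM = (-2, 1, 6); a normal to Π_1 is LK × LM = (-14, 2, -5).
Using L: Π_1 has equation -14x + 2y - 5z = -8.
Substitute r = (-9, 0, -2) + t(-12, -8, -8) into the plane: 136 + 192t = -8, so t = -3/4.
Intersection: (-9, 0, -2) + (-3/4)·(-12, -8, -8) = (0, 6, 4).

(0, 6, 4)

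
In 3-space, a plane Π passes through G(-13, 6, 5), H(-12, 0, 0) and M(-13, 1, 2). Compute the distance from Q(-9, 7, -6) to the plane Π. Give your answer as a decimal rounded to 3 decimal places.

GH = (1, -6, -5), GM = (0, -5, -3); a normal to Π is GH × GM = (-7, 3, -5).
Using G: Π has equation -7x + 3y - 5z = 84.
n·Q − d = (-7)·(-9) + (3)·(7) + (-5)·(-6) − 84 = 30; |n| = √83.
Distance = |30| / √83 = 30/√83 ≈ 3.293.

3.293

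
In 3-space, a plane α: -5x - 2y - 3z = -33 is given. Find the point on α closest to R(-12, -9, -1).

Foot = R − λn with λ = (n·R − d)/|n|² = (81 − (-33))/38 = 3.
Foot = (-12, -9, -1) − 3·(-5, -2, -3) = (3, -3, 8).

(3, -3, 8)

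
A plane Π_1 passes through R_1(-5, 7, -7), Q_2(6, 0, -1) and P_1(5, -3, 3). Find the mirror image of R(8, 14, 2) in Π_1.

R_1Q_2 = (11, -7, 6), R_1P_1 = (10, -10, 10); a normal to Π_1 is R_1Q_2 × R_1P_1 = (-10, -50, -40).
Using R_1: Π_1 has equation -10x - 50y - 40z = -20.
λ = (n·R − d)/|n|² = (-860 − (-20))/4200 = -1/5.
Reflection = R − 2λn = (8, 14, 2) − (-2/5)·(-10, -50, -40) = (4, -6, -14).

(4, -6, -14)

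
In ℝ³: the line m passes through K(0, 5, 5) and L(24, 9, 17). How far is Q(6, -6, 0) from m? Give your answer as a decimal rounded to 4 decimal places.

A direction vector for m is L − K = (24, 4, 12).
Taking (0, 5, 5) on m with direction v = (24, 4, 12): w = Q − (0, 5, 5) = (6, -11, -5), and w × v = (-112, -192, 288).
Distance = |w × v| / |v| = √132352 / √736 ≈ 13.4099.

13.4099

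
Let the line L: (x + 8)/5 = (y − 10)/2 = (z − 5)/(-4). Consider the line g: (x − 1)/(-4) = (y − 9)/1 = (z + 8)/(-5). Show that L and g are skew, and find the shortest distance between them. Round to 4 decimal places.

6.0790

L has direction (5, 2, -4) through (-8, 10, 5).
g has direction (-4, 1, -5) through (1, 9, -8).
Common perpendicular direction n = (5, 2, -4) × (-4, 1, -5) = (-6, 41, 13).
With w = (1, 9, -8) − (-8, 10, 5) = (9, -1, -13), w · n = -264.
Since n ≠ 0 the lines are not parallel, and w · n = -264 ≠ 0 so they do not intersect; hence they are skew.
Distance = |w · n| / |n| = |-264| / √1886 ≈ 6.0790.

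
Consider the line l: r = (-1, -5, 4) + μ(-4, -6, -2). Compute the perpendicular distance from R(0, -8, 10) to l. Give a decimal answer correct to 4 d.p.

Taking (-1, -5, 4) on l with direction v = (-4, -6, -2): w = R − (-1, -5, 4) = (1, -3, 6), and w × v = (42, -22, -18).
Distance = |w × v| / |v| = √2572 / √56 ≈ 6.7771.

6.7771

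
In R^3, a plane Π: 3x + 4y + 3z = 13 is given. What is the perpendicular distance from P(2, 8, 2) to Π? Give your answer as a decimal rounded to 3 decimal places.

n·P − d = (3)·(2) + (4)·(8) + (3)·(2) − 13 = 31; |n| = √34.
Distance = |31| / √34 = 31/√34 ≈ 5.316.

5.316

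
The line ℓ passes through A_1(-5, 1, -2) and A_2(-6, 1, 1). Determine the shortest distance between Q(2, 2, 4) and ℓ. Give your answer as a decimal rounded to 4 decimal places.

8.5965

A direction vector for ℓ is A_2 − A_1 = (-1, 0, 3).
Taking (-5, 1, -2) on ℓ with direction v = (-1, 0, 3): w = Q − (-5, 1, -2) = (7, 1, 6), and w × v = (3, -27, 1).
Distance = |w × v| / |v| = √739 / √10 ≈ 8.5965.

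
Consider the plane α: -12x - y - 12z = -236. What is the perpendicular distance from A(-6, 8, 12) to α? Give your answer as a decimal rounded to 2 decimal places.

9.18

n·A − d = (-12)·(-6) + (-1)·(8) + (-12)·(12) − (-236) = 156; |n| = √289.
Distance = |156| / √289 = 156/√289 ≈ 9.18.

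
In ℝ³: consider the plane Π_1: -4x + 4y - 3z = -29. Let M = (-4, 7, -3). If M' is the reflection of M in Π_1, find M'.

λ = (n·M − d)/|n|² = (53 − (-29))/41 = 2.
Reflection = M − 2λn = (-4, 7, -3) − 4·(-4, 4, -3) = (12, -9, 9).

(12, -9, 9)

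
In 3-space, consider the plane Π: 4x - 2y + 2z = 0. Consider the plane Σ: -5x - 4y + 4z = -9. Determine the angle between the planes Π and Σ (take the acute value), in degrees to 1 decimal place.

83.8

cos θ = |n₁·n₂| / (|n₁||n₂|) = |-4| / (√24 · √57).
θ = arccos(0.10815) ≈ 83.8°.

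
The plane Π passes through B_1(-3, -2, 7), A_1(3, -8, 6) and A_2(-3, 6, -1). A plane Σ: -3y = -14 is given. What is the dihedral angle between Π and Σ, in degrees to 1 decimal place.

B_1A_1 = (6, -6, -1), B_1A_2 = (0, 8, -8); a normal to Π is B_1A_1 × B_1A_2 = (56, 48, 48).
Using B_1: Π has equation 56x + 48y + 48z = 72.
cos θ = |n₁·n₂| / (|n₁||n₂|) = |-144| / (√7744 · √9).
θ = arccos(0.54545) ≈ 56.9°.

56.9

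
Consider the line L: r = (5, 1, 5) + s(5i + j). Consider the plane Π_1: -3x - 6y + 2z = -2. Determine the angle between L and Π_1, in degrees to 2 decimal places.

sin θ = |n·v| / (|n||v|) = |-21| / (√49 · √26) = 0.58835.
θ ≈ 36.04°.

36.04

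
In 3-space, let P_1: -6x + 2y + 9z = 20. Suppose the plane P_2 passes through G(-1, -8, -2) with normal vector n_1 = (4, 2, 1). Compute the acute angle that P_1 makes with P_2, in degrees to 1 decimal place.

P_2: n_1·r = n_1·G gives 4x + 2y + z = -22.
cos θ = |n₁·n₂| / (|n₁||n₂|) = |-11| / (√121 · √21).
θ = arccos(0.21822) ≈ 77.4°.

77.4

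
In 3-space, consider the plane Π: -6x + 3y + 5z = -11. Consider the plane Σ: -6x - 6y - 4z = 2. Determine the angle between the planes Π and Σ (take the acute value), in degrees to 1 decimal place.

88.5

cos θ = |n₁·n₂| / (|n₁||n₂|) = |-2| / (√70 · √88).
θ = arccos(0.02548) ≈ 88.5°.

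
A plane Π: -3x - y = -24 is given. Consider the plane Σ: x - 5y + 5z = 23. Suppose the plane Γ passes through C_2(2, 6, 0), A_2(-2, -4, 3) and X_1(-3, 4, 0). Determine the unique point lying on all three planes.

(8, 0, 3)

C_2A_2 = (-4, -10, 3), C_2X_1 = (-5, -2, 0); a normal to Γ is C_2A_2 × C_2X_1 = (6, -15, -42).
Using C_2: Γ has equation 6x - 15y - 42z = -78.
Solving the 3×3 linear system -3x - y = -24, x - 5y + 5z = 23, 6x - 15y - 42z = -78 (e.g. by elimination or Cramer's rule, determinant = -927) gives (8, 0, 3).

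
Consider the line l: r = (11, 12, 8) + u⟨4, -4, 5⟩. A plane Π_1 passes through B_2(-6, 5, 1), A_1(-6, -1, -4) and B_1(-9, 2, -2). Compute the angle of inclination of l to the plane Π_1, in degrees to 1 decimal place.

50.7

B_2A_1 = (0, -6, -5), B_2B_1 = (-3, -3, -3); a normal to Π_1 is B_2A_1 × B_2B_1 = (3, 15, -18).
Using B_2: Π_1 has equation 3x + 15y - 18z = 39.
sin θ = |n·v| / (|n||v|) = |-138| / (√558 · √57) = 0.77379.
θ ≈ 50.7°.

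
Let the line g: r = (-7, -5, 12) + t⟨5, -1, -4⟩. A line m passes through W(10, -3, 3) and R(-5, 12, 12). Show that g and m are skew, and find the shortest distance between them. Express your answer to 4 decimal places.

4.4535

A direction vector for m is R − W = (-15, 15, 9).
Common perpendicular direction n = (5, -1, -4) × (-15, 15, 9) = (51, 15, 60).
With w = (10, -3, 3) − (-7, -5, 12) = (17, 2, -9), w · n = 357.
Since n ≠ 0 the lines are not parallel, and w · n = 357 ≠ 0 so they do not intersect; hence they are skew.
Distance = |w · n| / |n| = |357| / √6426 ≈ 4.4535.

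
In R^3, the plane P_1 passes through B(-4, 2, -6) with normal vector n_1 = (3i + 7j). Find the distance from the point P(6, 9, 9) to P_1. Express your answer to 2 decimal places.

10.37

P_1: n_1·r = n_1·B gives 3x + 7y = 2.
n·P − d = (3)·(6) + (7)·(9) + (0)·(9) − 2 = 79; |n| = √58.
Distance = |79| / √58 = 79/√58 ≈ 10.37.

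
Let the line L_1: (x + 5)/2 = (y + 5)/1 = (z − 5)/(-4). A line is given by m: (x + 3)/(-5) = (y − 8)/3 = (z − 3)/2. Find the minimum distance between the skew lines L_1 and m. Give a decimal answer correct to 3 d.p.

L_1 has direction (2, 1, -4) through (-5, -5, 5).
m has direction (-5, 3, 2) through (-3, 8, 3).
Common perpendicular direction n = (2, 1, -4) × (-5, 3, 2) = (14, 16, 11).
With w = (-3, 8, 3) − (-5, -5, 5) = (2, 13, -2), w · n = 214.
Distance = |w · n| / |n| = |214| / √573 ≈ 8.940.

8.940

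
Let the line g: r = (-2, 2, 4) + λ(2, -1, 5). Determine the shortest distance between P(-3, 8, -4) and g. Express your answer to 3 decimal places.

4.919

Taking (-2, 2, 4) on g with direction v = (2, -1, 5): w = P − (-2, 2, 4) = (-1, 6, -8), and w × v = (22, -11, -11).
Distance = |w × v| / |v| = √726 / √30 ≈ 4.919.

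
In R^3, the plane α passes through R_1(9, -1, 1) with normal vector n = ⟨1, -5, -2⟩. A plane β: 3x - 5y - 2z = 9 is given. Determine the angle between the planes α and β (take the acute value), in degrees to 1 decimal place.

α: n·r = n·R_1 gives x - 5y - 2z = 12.
cos θ = |n₁·n₂| / (|n₁||n₂|) = |32| / (√30 · √38).
θ = arccos(0.94776) ≈ 18.6°.

18.6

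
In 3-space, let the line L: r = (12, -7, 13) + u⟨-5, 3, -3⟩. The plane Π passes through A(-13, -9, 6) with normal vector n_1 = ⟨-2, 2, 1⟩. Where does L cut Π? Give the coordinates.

(-3, 2, 4)

Π: n_1·r = n_1·A gives -2x + 2y + z = 14.
Substitute r = (12, -7, 13) + t(-5, 3, -3) into the plane: -25 + 13t = 14, so t = 3.
Intersection: (12, -7, 13) + 3·(-5, 3, -3) = (-3, 2, 4).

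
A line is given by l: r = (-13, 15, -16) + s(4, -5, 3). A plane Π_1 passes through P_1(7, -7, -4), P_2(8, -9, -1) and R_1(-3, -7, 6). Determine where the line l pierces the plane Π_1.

(3, -5, -4)

P_1P_2 = (1, -2, 3), P_1R_1 = (-10, 0, 10); a normal to Π_1 is P_1P_2 × P_1R_1 = (-20, -40, -20).
Using P_1: Π_1 has equation -20x - 40y - 20z = 220.
Substitute r = (-13, 15, -16) + t(4, -5, 3) into the plane: -20 + 60t = 220, so t = 4.
Intersection: (-13, 15, -16) + 4·(4, -5, 3) = (3, -5, -4).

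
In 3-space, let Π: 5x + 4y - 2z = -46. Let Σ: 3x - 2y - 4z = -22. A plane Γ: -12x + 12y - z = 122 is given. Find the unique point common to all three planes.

Solving the 3×3 linear system 5x + 4y - 2z = -46, 3x - 2y - 4z = -22, -12x + 12y - z = 122 (e.g. by elimination or Cramer's rule, determinant = 430) gives (-10, 0, -2).

(-10, 0, -2)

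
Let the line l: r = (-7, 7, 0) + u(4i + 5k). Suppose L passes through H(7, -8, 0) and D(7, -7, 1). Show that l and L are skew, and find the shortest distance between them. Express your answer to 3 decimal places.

A direction vector for L is D − H = (0, 1, 1).
Common perpendicular direction n = (4, 0, 5) × (0, 1, 1) = (-5, -4, 4).
With w = (7, -8, 0) − (-7, 7, 0) = (14, -15, 0), w · n = -10.
Since n ≠ 0 the lines are not parallel, and w · n = -10 ≠ 0 so they do not intersect; hence they are skew.
Distance = |w · n| / |n| = |-10| / √57 ≈ 1.325.

1.325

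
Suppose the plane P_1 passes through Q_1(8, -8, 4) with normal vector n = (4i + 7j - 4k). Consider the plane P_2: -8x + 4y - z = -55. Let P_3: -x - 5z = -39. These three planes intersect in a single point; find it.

(4, -4, 7)

P_1: n·r = n·Q_1 gives 4x + 7y - 4z = -40.
Solving the 3×3 linear system 4x + 7y - 4z = -40, -8x + 4y - z = -55, -x - 5z = -39 (e.g. by elimination or Cramer's rule, determinant = -369) gives (4, -4, 7).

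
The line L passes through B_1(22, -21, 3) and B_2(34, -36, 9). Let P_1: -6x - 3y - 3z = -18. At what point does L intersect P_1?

A direction vector for L is B_2 − B_1 = (12, -15, 6).
Substitute r = (22, -21, 3) + t(12, -15, 6) into the plane: -78 + (-45)t = -18, so t = -4/3.
Intersection: (22, -21, 3) + (-4/3)·(12, -15, 6) = (6, -1, -5).

(6, -1, -5)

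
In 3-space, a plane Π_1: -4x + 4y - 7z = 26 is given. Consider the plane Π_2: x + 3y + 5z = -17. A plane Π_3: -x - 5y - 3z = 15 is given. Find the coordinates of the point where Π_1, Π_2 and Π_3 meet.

(-4, -1, -2)

Solving the 3×3 linear system -4x + 4y - 7z = 26, x + 3y + 5z = -17, -x - 5y - 3z = 15 (e.g. by elimination or Cramer's rule, determinant = -58) gives (-4, -1, -2).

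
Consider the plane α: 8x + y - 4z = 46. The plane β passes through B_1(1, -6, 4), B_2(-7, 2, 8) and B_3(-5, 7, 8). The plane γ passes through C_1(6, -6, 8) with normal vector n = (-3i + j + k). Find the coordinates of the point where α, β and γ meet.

B_1B_2 = (-8, 8, 4), B_1B_3 = (-6, 13, 4); a normal to β is B_1B_2 × B_1B_3 = (-20, 8, -56).
Using B_1: β has equation -20x + 8y - 56z = -292.
γ: n·r = n·C_1 gives -3x + y + z = -16.
Solving the 3×3 linear system 8x + y - 4z = 46, -20x + 8y - 56z = -292, -3x + y + z = -16 (e.g. by elimination or Cramer's rule, determinant = 684) gives (7, 2, 3).

(7, 2, 3)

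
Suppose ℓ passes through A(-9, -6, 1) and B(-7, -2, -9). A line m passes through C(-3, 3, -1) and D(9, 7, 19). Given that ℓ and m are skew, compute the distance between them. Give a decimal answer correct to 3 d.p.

A direction vector for ℓ is B − A = (2, 4, -10).
A direction vector for m is D − C = (12, 4, 20).
Common perpendicular direction n = (2, 4, -10) × (12, 4, 20) = (120, -160, -40).
With w = (-3, 3, -1) − (-9, -6, 1) = (6, 9, -2), w · n = -640.
Distance = |w · n| / |n| = |-640| / √41600 ≈ 3.138.

3.138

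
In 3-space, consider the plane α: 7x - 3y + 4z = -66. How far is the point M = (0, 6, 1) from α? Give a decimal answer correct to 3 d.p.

n·M − d = (7)·(0) + (-3)·(6) + (4)·(1) − (-66) = 52; |n| = √74.
Distance = |52| / √74 = 52/√74 ≈ 6.045.

6.045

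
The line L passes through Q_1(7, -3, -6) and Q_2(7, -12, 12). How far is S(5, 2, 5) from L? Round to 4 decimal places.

A direction vector for L is Q_2 − Q_1 = (0, -9, 18).
Taking (7, -3, -6) on L with direction v = (0, -9, 18): w = S − (7, -3, -6) = (-2, 5, 11), and w × v = (189, 36, 18).
Distance = |w × v| / |v| = √37341 / √405 ≈ 9.6021.

9.6021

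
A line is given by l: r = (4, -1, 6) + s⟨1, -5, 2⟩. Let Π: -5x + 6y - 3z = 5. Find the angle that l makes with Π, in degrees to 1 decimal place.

sin θ = |n·v| / (|n||v|) = |-41| / (√70 · √30) = 0.89469.
θ ≈ 63.5°.

63.5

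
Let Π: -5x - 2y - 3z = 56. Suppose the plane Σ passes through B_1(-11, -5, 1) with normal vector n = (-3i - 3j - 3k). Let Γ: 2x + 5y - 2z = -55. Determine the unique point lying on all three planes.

Σ: n·r = n·B_1 gives -3x - 3y - 3z = 45.
Solving the 3×3 linear system -5x - 2y - 3z = 56, -3x - 3y - 3z = 45, 2x + 5y - 2z = -55 (e.g. by elimination or Cramer's rule, determinant = -54) gives (-9, -7, 1).

(-9, -7, 1)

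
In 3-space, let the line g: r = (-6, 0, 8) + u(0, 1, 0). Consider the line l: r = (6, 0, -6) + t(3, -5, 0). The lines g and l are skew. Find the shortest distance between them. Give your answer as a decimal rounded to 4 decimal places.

Common perpendicular direction n = (0, 1, 0) × (3, -5, 0) = (0, 0, -3).
With w = (6, 0, -6) − (-6, 0, 8) = (12, 0, -14), w · n = 42.
Distance = |w · n| / |n| = |42| / √9 ≈ 14.0000.

14.0000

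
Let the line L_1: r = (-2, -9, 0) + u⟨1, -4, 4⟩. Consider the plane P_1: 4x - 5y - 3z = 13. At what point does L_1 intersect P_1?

Substitute r = (-2, -9, 0) + t(1, -4, 4) into the plane: 37 + 12t = 13, so t = -2.
Intersection: (-2, -9, 0) + (-2)·(1, -4, 4) = (-4, -1, -8).

(-4, -1, -8)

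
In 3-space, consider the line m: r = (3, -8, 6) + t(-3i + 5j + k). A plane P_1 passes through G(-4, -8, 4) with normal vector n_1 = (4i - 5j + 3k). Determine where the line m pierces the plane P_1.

(0, -3, 7)

P_1: n_1·r = n_1·G gives 4x - 5y + 3z = 36.
Substitute r = (3, -8, 6) + t(-3, 5, 1) into the plane: 70 + (-34)t = 36, so t = 1.
Intersection: (3, -8, 6) + 1·(-3, 5, 1) = (0, -3, 7).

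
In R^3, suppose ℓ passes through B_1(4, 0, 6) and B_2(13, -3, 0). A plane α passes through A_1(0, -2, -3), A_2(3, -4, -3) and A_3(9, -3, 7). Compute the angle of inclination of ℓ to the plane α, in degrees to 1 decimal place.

24.2

A direction vector for ℓ is B_2 − B_1 = (9, -3, -6).
A_1A_2 = (3, -2, 0), A_1A_3 = (9, -1, 10); a normal to α is A_1A_2 × A_1A_3 = (-20, -30, 15).
Using A_1: α has equation -20x - 30y + 15z = 15.
sin θ = |n·v| / (|n||v|) = |-180| / (√1525 · √126) = 0.41063.
θ ≈ 24.2°.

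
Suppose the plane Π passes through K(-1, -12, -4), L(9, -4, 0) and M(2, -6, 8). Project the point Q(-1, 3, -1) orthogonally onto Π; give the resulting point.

KL = (10, 8, 4), KM = (3, 6, 12); a normal to Π is KL × KM = (72, -108, 36).
Using K: Π has equation 72x - 108y + 36z = 1080.
Foot = Q − λn with λ = (n·Q − d)/|n|² = (-432 − 1080)/18144 = -1/12.
Foot = (-1, 3, -1) − (-1/12)·(72, -108, 36) = (5, -6, 2).

(5, -6, 2)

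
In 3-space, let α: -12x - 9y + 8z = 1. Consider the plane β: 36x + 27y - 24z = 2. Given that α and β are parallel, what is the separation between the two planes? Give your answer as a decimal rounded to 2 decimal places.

0.10

Rescale β by 1/(-3): -12x - 9y + 8z = -2/3. Then distance = |1 − (-2/3)| / √289 ≈ 0.10.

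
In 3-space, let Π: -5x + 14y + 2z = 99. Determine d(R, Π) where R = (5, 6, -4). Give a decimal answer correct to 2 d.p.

n·R − d = (-5)·(5) + (14)·(6) + (2)·(-4) − 99 = -48; |n| = √225.
Distance = |-48| / √225 = 48/√225 ≈ 3.20.

3.20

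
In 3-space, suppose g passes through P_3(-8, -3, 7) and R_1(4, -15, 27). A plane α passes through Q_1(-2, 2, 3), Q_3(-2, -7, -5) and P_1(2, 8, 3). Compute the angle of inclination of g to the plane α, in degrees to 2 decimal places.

A direction vector for g is R_1 − P_3 = (12, -12, 20).
Q_1Q_3 = (0, -9, -8), Q_1P_1 = (4, 6, 0); a normal to α is Q_1Q_3 × Q_1P_1 = (48, -32, 36).
Using Q_1: α has equation 48x - 32y + 36z = -52.
sin θ = |n·v| / (|n||v|) = |1680| / (√4624 · √688) = 0.94190.
θ ≈ 70.37°.

70.37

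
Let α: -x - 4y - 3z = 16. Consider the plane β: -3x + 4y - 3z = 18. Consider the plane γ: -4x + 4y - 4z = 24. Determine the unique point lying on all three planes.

(-1, 0, -5)

Solving the 3×3 linear system -x - 4y - 3z = 16, -3x + 4y - 3z = 18, -4x + 4y - 4z = 24 (e.g. by elimination or Cramer's rule, determinant = -8) gives (-1, 0, -5).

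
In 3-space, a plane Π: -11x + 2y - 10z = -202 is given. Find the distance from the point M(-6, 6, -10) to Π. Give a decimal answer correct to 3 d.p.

25.333

n·M − d = (-11)·(-6) + (2)·(6) + (-10)·(-10) − (-202) = 380; |n| = √225.
Distance = |380| / √225 = 380/√225 ≈ 25.333.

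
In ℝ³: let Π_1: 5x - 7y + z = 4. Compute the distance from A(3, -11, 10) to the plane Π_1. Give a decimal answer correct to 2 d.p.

n·A − d = (5)·(3) + (-7)·(-11) + (1)·(10) − 4 = 98; |n| = √75.
Distance = |98| / √75 = 98/√75 ≈ 11.32.

11.32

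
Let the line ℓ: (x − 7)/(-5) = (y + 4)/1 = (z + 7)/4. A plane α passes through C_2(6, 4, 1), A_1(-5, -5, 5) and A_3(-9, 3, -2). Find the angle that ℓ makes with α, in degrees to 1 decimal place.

46.6

ℓ has direction (-5, 1, 4) through (7, -4, -7).
C_2A_1 = (-11, -9, 4), C_2A_3 = (-15, -1, -3); a normal to α is C_2A_1 × C_2A_3 = (31, -93, -124).
Using C_2: α has equation 31x - 93y - 124z = -310.
sin θ = |n·v| / (|n||v|) = |-744| / (√24986 · √42) = 0.72627.
θ ≈ 46.6°.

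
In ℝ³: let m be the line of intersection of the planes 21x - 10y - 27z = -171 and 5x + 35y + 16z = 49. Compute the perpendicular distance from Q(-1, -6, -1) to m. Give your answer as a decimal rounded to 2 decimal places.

8.05

Direction of m: (21, -10, -27) × (5, 35, 16) = (785, -471, 785).
A point on m: solving the two plane equations with x = -3 gives (-3, 0, 4).
Taking (-3, 0, 4) on m with direction v = (785, -471, 785): w = Q − (-3, 0, 4) = (2, -6, -5), and w × v = (-7065, -5495, 3768).
Distance = |w × v| / |v| = √94307074 / √1454291 ≈ 8.05.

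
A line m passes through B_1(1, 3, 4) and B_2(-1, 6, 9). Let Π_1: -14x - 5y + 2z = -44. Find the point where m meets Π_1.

(3, 0, -1)

A direction vector for m is B_2 − B_1 = (-2, 3, 5).
Substitute r = (1, 3, 4) + t(-2, 3, 5) into the plane: -21 + 23t = -44, so t = -1.
Intersection: (1, 3, 4) + (-1)·(-2, 3, 5) = (3, 0, -1).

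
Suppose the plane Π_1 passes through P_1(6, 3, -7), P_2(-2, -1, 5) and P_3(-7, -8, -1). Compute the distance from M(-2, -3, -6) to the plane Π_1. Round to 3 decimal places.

1.147

P_1P_2 = (-8, -4, 12), P_1P_3 = (-13, -11, 6); a normal to Π_1 is P_1P_2 × P_1P_3 = (108, -108, 36).
Using P_1: Π_1 has equation 108x - 108y + 36z = 72.
n·M − d = (108)·(-2) + (-108)·(-3) + (36)·(-6) − 72 = -180; |n| = √24624.
Distance = |-180| / √24624 = 180/√24624 ≈ 1.147.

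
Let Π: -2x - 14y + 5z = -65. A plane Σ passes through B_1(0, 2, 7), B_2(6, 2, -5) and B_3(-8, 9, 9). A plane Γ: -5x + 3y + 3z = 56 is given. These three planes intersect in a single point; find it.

B_1B_2 = (6, 0, -12), B_1B_3 = (-8, 7, 2); a normal to Σ is B_1B_2 × B_1B_3 = (84, 84, 42).
Using B_1: Σ has equation 84x + 84y + 42z = 462.
Solving the 3×3 linear system -2x - 14y + 5z = -65, 84x + 84y + 42z = 462, -5x + 3y + 3z = 56 (e.g. by elimination or Cramer's rule, determinant = 9576) gives (-4, 7, 5).

(-4, 7, 5)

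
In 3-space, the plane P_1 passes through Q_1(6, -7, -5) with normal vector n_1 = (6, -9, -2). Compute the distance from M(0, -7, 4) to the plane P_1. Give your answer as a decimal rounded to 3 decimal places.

4.909

P_1: n_1·r = n_1·Q_1 gives 6x - 9y - 2z = 109.
n·M − d = (6)·(0) + (-9)·(-7) + (-2)·(4) − 109 = -54; |n| = √121.
Distance = |-54| / √121 = 54/√121 ≈ 4.909.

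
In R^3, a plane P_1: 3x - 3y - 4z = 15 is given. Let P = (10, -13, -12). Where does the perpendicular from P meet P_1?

(1, -4, 0)

Foot = P − λn with λ = (n·P − d)/|n|² = (117 − 15)/34 = 3.
Foot = (10, -13, -12) − 3·(3, -3, -4) = (1, -4, 0).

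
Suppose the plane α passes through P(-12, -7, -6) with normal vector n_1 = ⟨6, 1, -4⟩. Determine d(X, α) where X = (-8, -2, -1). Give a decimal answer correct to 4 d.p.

α: n_1·r = n_1·P gives 6x + y - 4z = -55.
n·X − d = (6)·(-8) + (1)·(-2) + (-4)·(-1) − (-55) = 9; |n| = √53.
Distance = |9| / √53 = 9/√53 ≈ 1.2362.

1.2362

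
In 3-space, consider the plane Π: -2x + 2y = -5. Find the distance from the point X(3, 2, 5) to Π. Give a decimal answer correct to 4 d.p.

n·X − d = (-2)·(3) + (2)·(2) + (0)·(5) − (-5) = 3; |n| = √8.
Distance = |3| / √8 = 3/√8 ≈ 1.0607.

1.0607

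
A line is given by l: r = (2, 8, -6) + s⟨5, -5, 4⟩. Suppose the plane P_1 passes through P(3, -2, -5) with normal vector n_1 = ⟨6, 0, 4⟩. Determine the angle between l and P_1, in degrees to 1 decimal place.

P_1: n_1·r = n_1·P gives 6x + 4z = -2.
sin θ = |n·v| / (|n||v|) = |46| / (√52 · √66) = 0.78521.
θ ≈ 51.7°.

51.7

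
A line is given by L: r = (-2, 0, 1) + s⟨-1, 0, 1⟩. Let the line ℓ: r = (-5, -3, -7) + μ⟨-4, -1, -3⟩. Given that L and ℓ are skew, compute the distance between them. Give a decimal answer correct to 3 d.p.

Common perpendicular direction n = (-1, 0, 1) × (-4, -1, -3) = (1, -7, 1).
With w = (-5, -3, -7) − (-2, 0, 1) = (-3, -3, -8), w · n = 10.
Distance = |w · n| / |n| = |10| / √51 ≈ 1.400.

1.400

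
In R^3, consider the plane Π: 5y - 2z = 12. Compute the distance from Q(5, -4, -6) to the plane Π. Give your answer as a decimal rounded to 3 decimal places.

n·Q − d = (0)·(5) + (5)·(-4) + (-2)·(-6) − 12 = -20; |n| = √29.
Distance = |-20| / √29 = 20/√29 ≈ 3.714.

3.714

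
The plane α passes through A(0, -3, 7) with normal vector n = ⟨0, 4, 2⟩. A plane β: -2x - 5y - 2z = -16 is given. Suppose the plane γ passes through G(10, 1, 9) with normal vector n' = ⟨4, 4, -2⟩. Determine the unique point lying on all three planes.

(7, 0, 1)

α: n·r = n·A gives 4y + 2z = 2.
γ: n'·r = n'·G gives 4x + 4y - 2z = 26.
Solving the 3×3 linear system 4y + 2z = 2, -2x - 5y - 2z = -16, 4x + 4y - 2z = 26 (e.g. by elimination or Cramer's rule, determinant = -24) gives (7, 0, 1).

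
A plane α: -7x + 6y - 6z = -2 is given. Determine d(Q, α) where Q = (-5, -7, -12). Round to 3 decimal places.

6.091

n·Q − d = (-7)·(-5) + (6)·(-7) + (-6)·(-12) − (-2) = 67; |n| = √121.
Distance = |67| / √121 = 67/√121 ≈ 6.091.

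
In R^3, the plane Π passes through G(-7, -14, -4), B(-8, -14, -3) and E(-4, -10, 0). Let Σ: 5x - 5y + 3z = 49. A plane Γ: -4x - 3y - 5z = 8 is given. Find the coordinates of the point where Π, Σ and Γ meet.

(5, -6, -2)

GB = (-1, 0, 1), GE = (3, 4, 4); a normal to Π is GB × GE = (-4, 7, -4).
Using G: Π has equation -4x + 7y - 4z = -54.
Solving the 3×3 linear system -4x + 7y - 4z = -54, 5x - 5y + 3z = 49, -4x - 3y - 5z = 8 (e.g. by elimination or Cramer's rule, determinant = 95) gives (5, -6, -2).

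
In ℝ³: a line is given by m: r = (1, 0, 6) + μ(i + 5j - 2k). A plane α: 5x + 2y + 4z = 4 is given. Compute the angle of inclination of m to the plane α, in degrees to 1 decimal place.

sin θ = |n·v| / (|n||v|) = |7| / (√45 · √30) = 0.19052.
θ ≈ 11.0°.

11.0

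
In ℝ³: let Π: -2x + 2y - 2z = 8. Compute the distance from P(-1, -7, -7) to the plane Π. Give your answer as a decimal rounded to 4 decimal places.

n·P − d = (-2)·(-1) + (2)·(-7) + (-2)·(-7) − 8 = -6; |n| = √12.
Distance = |-6| / √12 = 6/√12 ≈ 1.7321.

1.7321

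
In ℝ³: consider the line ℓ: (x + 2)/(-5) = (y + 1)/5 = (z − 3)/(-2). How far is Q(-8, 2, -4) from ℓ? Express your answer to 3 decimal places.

ℓ has direction (-5, 5, -2) through (-2, -1, 3).
Taking (-2, -1, 3) on ℓ with direction v = (-5, 5, -2): w = Q − (-2, -1, 3) = (-6, 3, -7), and w × v = (29, 23, -15).
Distance = |w × v| / |v| = √1595 / √54 ≈ 5.435.

5.435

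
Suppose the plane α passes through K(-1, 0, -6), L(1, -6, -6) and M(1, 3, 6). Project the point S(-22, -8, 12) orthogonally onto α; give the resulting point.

(2, 0, 6)

KL = (2, -6, 0), KM = (2, 3, 12); a normal to α is KL × KM = (-72, -24, 18).
Using K: α has equation -72x - 24y + 18z = -36.
Foot = S − λn with λ = (n·S − d)/|n|² = (1992 − (-36))/6084 = 1/3.
Foot = (-22, -8, 12) − (1/3)·(-72, -24, 18) = (2, 0, 6).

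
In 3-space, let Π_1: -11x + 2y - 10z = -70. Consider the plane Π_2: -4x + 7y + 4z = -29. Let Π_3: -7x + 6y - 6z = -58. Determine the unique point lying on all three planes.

Solving the 3×3 linear system -11x + 2y - 10z = -70, -4x + 7y + 4z = -29, -7x + 6y - 6z = -58 (e.g. by elimination or Cramer's rule, determinant = 372) gives (4, -3, 2).

(4, -3, 2)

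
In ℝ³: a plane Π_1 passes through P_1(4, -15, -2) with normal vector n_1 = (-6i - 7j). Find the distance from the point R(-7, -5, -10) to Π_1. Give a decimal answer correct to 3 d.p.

Π_1: n_1·r = n_1·P_1 gives -6x - 7y = 81.
n·R − d = (-6)·(-7) + (-7)·(-5) + (0)·(-10) − 81 = -4; |n| = √85.
Distance = |-4| / √85 = 4/√85 ≈ 0.434.

0.434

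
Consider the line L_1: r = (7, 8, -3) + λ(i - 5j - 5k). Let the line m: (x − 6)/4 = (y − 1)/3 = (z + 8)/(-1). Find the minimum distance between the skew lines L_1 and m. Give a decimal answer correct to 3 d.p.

m has direction (4, 3, -1) through (6, 1, -8).
Common perpendicular direction n = (1, -5, -5) × (4, 3, -1) = (20, -19, 23).
With w = (6, 1, -8) − (7, 8, -3) = (-1, -7, -5), w · n = -2.
Distance = |w · n| / |n| = |-2| / √1290 ≈ 0.056.

0.056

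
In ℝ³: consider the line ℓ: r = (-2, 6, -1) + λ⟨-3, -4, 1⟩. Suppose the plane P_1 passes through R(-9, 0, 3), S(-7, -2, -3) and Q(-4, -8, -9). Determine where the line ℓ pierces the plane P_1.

(-8, -2, 1)

RS = (2, -2, -6), RQ = (5, -8, -12); a normal to P_1 is RS × RQ = (-24, -6, -6).
Using R: P_1 has equation -24x - 6y - 6z = 198.
Substitute r = (-2, 6, -1) + t(-3, -4, 1) into the plane: 18 + 90t = 198, so t = 2.
Intersection: (-2, 6, -1) + 2·(-3, -4, 1) = (-8, -2, 1).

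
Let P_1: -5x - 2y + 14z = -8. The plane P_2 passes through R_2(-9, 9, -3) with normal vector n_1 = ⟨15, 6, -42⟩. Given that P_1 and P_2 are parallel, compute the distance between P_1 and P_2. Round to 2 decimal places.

0.47

P_2: n_1·r = n_1·R_2 gives 15x + 6y - 42z = 45.
Rescale P_2 by 1/(-3): -5x - 2y + 14z = -15. Then distance = |-8 − (-15)| / √225 ≈ 0.47.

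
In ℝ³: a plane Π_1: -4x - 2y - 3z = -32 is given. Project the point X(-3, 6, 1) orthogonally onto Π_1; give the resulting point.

(1, 8, 4)

Foot = X − λn with λ = (n·X − d)/|n|² = (-3 − (-32))/29 = 1.
Foot = (-3, 6, 1) − 1·(-4, -2, -3) = (1, 8, 4).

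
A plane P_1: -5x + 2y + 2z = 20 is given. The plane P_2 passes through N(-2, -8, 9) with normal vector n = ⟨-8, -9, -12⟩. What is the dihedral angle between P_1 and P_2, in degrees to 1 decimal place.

88.8

P_2: n·r = n·N gives -8x - 9y - 12z = -20.
cos θ = |n₁·n₂| / (|n₁||n₂|) = |-2| / (√33 · √289).
θ = arccos(0.02048) ≈ 88.8°.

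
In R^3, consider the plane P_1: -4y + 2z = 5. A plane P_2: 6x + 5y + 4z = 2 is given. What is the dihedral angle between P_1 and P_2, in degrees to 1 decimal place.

cos θ = |n₁·n₂| / (|n₁||n₂|) = |-12| / (√20 · √77).
θ = arccos(0.30579) ≈ 72.2°.

72.2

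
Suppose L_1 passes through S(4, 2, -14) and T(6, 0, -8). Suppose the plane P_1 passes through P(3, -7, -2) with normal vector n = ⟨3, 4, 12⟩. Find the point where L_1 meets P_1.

A direction vector for L_1 is T − S = (2, -2, 6).
P_1: n·r = n·P gives 3x + 4y + 12z = -43.
Substitute r = (4, 2, -14) + t(2, -2, 6) into the plane: -148 + 70t = -43, so t = 3/2.
Intersection: (4, 2, -14) + (3/2)·(2, -2, 6) = (7, -1, -5).

(7, -1, -5)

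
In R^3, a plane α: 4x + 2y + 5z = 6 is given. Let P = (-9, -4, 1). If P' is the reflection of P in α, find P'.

(-1, 0, 11)

λ = (n·P − d)/|n|² = (-39 − 6)/45 = -1.
Reflection = P − 2λn = (-9, -4, 1) − (-2)·(4, 2, 5) = (-1, 0, 11).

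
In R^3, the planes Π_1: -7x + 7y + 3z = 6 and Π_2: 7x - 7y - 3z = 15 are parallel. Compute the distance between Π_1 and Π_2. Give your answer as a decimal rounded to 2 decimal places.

Rescale Π_2 by 1/(-1): -7x + 7y + 3z = -15. Then distance = |6 − (-15)| / √107 ≈ 2.03.

2.03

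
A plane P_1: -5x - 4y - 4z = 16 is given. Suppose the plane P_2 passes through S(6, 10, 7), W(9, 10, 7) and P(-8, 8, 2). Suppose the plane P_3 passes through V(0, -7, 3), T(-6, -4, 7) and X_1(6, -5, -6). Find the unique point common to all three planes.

SW = (3, 0, 0), SP = (-14, -2, -5); a normal to P_2 is SW × SP = (0, 15, -6).
Using S: P_2 has equation 15y - 6z = 108.
VT = (-6, 3, 4), VX_1 = (6, 2, -9); a normal to P_3 is VT × VX_1 = (-35, -30, -30).
Using V: P_3 has equation -35x - 30y - 30z = 120.
Solving the 3×3 linear system -5x - 4y - 4z = 16, 15y - 6z = 108, -35x - 30y - 30z = 120 (e.g. by elimination or Cramer's rule, determinant = 210) gives (0, 4, -8).

(0, 4, -8)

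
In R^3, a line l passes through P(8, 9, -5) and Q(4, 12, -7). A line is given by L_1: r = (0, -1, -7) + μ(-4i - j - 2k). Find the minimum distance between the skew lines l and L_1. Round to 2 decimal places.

1.79

A direction vector for l is Q − P = (-4, 3, -2).
Common perpendicular direction n = (-4, 3, -2) × (-4, -1, -2) = (-8, 0, 16).
With w = (0, -1, -7) − (8, 9, -5) = (-8, -10, -2), w · n = 32.
Distance = |w · n| / |n| = |32| / √320 ≈ 1.79.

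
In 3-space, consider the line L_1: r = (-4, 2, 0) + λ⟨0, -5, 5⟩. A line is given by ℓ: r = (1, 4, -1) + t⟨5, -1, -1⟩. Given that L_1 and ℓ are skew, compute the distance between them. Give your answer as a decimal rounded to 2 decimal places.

2.04

Common perpendicular direction n = (0, -5, 5) × (5, -1, -1) = (10, 25, 25).
With w = (1, 4, -1) − (-4, 2, 0) = (5, 2, -1), w · n = 75.
Distance = |w · n| / |n| = |75| / √1350 ≈ 2.04.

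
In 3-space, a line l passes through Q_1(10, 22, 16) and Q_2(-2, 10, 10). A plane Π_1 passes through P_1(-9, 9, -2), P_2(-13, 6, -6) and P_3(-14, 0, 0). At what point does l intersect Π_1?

A direction vector for l is Q_2 − Q_1 = (-12, -12, -6).
P_1P_2 = (-4, -3, -4), P_1P_3 = (-5, -9, 2); a normal to Π_1 is P_1P_2 × P_1P_3 = (-42, 28, 21).
Using P_1: Π_1 has equation -42x + 28y + 21z = 588.
Substitute r = (10, 22, 16) + t(-12, -12, -6) into the plane: 532 + 42t = 588, so t = 4/3.
Intersection: (10, 22, 16) + (4/3)·(-12, -12, -6) = (-6, 6, 8).

(-6, 6, 8)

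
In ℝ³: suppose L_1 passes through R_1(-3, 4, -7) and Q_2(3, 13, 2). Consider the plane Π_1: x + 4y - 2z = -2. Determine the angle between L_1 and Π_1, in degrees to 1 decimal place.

A direction vector for L_1 is Q_2 − R_1 = (6, 9, 9).
sin θ = |n·v| / (|n||v|) = |24| / (√21 · √198) = 0.37219.
θ ≈ 21.9°.

21.9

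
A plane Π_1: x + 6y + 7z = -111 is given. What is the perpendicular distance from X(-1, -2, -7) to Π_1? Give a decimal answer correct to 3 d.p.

n·X − d = (1)·(-1) + (6)·(-2) + (7)·(-7) − (-111) = 49; |n| = √86.
Distance = |49| / √86 = 49/√86 ≈ 5.284.

5.284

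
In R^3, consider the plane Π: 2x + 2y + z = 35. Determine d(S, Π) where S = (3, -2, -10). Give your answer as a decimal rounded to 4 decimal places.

n·S − d = (2)·(3) + (2)·(-2) + (1)·(-10) − 35 = -43; |n| = √9.
Distance = |-43| / √9 = 43/√9 ≈ 14.3333.

14.3333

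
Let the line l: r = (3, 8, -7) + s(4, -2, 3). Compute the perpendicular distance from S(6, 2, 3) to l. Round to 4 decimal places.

Taking (3, 8, -7) on l with direction v = (4, -2, 3): w = S − (3, 8, -7) = (3, -6, 10), and w × v = (2, 31, 18).
Distance = |w × v| / |v| = √1289 / √29 ≈ 6.6670.

6.6670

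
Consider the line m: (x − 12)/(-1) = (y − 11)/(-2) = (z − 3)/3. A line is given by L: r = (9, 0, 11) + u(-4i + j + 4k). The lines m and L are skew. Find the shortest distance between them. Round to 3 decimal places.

3.004

m has direction (-1, -2, 3) through (12, 11, 3).
Common perpendicular direction n = (-1, -2, 3) × (-4, 1, 4) = (-11, -8, -9).
With w = (9, 0, 11) − (12, 11, 3) = (-3, -11, 8), w · n = 49.
Distance = |w · n| / |n| = |49| / √266 ≈ 3.004.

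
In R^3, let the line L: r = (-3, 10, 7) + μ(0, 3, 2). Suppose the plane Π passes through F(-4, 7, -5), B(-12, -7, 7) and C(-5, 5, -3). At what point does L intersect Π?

FB = (-8, -14, 12), FC = (-1, -2, 2); a normal to Π is FB × FC = (-4, 4, 2).
Using F: Π has equation -4x + 4y + 2z = 34.
Substitute r = (-3, 10, 7) + t(0, 3, 2) into the plane: 66 + 16t = 34, so t = -2.
Intersection: (-3, 10, 7) + (-2)·(0, 3, 2) = (-3, 4, 3).

(-3, 4, 3)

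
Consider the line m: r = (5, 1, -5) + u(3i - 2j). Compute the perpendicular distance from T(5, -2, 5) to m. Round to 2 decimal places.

Taking (5, 1, -5) on m with direction v = (3, -2, 0): w = T − (5, 1, -5) = (0, -3, 10), and w × v = (20, 30, 9).
Distance = |w × v| / |v| = √1381 / √13 ≈ 10.31.

10.31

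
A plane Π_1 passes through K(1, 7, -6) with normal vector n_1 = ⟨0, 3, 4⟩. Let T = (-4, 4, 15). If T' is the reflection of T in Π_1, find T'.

Π_1: n_1·r = n_1·K gives 3y + 4z = -3.
λ = (n·T − d)/|n|² = (72 − (-3))/25 = 3.
Reflection = T − 2λn = (-4, 4, 15) − 6·(0, 3, 4) = (-4, -14, -9).

(-4, -14, -9)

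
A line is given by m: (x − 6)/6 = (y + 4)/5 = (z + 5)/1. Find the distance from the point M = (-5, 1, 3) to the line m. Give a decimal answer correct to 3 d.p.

13.872

m has direction (6, 5, 1) through (6, -4, -5).
Taking (6, -4, -5) on m with direction v = (6, 5, 1): w = M − (6, -4, -5) = (-11, 5, 8), and w × v = (-35, 59, -85).
Distance = |w × v| / |v| = √11931 / √62 ≈ 13.872.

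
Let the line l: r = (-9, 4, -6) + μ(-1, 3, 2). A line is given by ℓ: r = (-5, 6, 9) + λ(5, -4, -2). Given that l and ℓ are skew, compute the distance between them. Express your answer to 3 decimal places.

Common perpendicular direction n = (-1, 3, 2) × (5, -4, -2) = (2, 8, -11).
With w = (-5, 6, 9) − (-9, 4, -6) = (4, 2, 15), w · n = -141.
Distance = |w · n| / |n| = |-141| / √189 ≈ 10.256.

10.256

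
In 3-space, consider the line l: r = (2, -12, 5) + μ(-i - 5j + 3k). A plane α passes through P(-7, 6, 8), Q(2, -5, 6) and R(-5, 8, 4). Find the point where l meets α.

(5, 3, -4)

PQ = (9, -11, -2), PR = (2, 2, -4); a normal to α is PQ × PR = (48, 32, 40).
Using P: α has equation 48x + 32y + 40z = 176.
Substitute r = (2, -12, 5) + t(-1, -5, 3) into the plane: -88 + (-88)t = 176, so t = -3.
Intersection: (2, -12, 5) + (-3)·(-1, -5, 3) = (5, 3, -4).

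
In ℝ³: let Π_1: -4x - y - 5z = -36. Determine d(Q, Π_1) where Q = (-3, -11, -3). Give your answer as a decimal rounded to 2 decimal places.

11.42

n·Q − d = (-4)·(-3) + (-1)·(-11) + (-5)·(-3) − (-36) = 74; |n| = √42.
Distance = |74| / √42 = 74/√42 ≈ 11.42.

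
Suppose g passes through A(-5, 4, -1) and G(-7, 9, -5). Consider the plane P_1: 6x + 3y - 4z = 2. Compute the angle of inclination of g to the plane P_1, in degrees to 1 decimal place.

A direction vector for g is G − A = (-2, 5, -4).
sin θ = |n·v| / (|n||v|) = |19| / (√61 · √45) = 0.36265.
θ ≈ 21.3°.

21.3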